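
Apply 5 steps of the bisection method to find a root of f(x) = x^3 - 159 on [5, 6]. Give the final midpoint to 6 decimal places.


f(x) = x^3 - 159
f(5) = -34 < 0
f(6) = 57 > 0

Step 1: midpoint = (5.000000 + 6.000000)/2 = 5.500000
  f(5.500000) = 7.375000
  f(mid) > 0, so root is in [5.000000, 5.500000]

Step 2: midpoint = (5.000000 + 5.500000)/2 = 5.250000
  f(5.250000) = -14.296875
  f(mid) < 0, so root is in [5.250000, 5.500000]

Step 3: midpoint = (5.250000 + 5.500000)/2 = 5.375000
  f(5.375000) = -3.712891
  f(mid) < 0, so root is in [5.375000, 5.500000]

Step 4: midpoint = (5.375000 + 5.500000)/2 = 5.437500
  f(5.437500) = 1.767334
  f(mid) > 0, so root is in [5.375000, 5.437500]

Step 5: midpoint = (5.375000 + 5.437500)/2 = 5.406250
  f(5.406250) = -0.988617
  f(mid) < 0, so root is in [5.406250, 5.437500]

midpoint = 5.406250


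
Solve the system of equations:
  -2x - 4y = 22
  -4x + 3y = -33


Using Cramer's rule:
Determinant D = (-2)(3) - (-4)(-4) = -6 - 16 = -22
Dx = (22)(3) - (-33)(-4) = 66 - 132 = -66
Dy = (-2)(-33) - (-4)(22) = 66 + 88 = 154
x = Dx/D = -66/-22 = 3
y = Dy/D = 154/-22 = -7

x = 3, y = -7


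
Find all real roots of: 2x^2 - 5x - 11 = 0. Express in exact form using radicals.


Using the quadratic formula: x = (-b ± sqrt(b^2 - 4ac)) / (2a)
Here a = 2, b = -5, c = -11
Discriminant = b^2 - 4ac = (-5)^2 - 4(2)(-11) = 25 + 88 = 113
Since discriminant = 113 > 0, there are two real roots.
x = (5 ± sqrt(113)) / 4
Numerically: x ≈ 3.9075 or x ≈ -1.4075

x = (5 + sqrt(113)) / 4 or x = (5 - sqrt(113)) / 4


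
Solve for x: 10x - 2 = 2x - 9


Starting with: 10x - 2 = 2x - 9
Move all x terms to left: (10 - 2)x = -9 + 2
Simplify: 8x = -7
Divide both sides by 8: x = -7/8

x = -7/8


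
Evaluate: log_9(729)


We need the exponent such that 9^? = 729
9^3 = 729
Therefore log_9(729) = 3

3


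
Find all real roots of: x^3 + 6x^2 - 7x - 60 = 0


Let p(x) = x^3 + 6x^2 - 7x - 60. By the rational root theorem (leading coefficient 1), any rational root is an integer divisor of 60: try ±1, ±2, ... in turn.
Test x = 1: value = -60 ≠ 0.
Test x = -1: value = -48 ≠ 0.
Test x = 2: value = -42 ≠ 0.
Test x = -2: value = -30 ≠ 0.
Test x = 3: value = 0 ✓, so (x - 3) is a factor.
Synthetic division by (x - 3): bring down 1; 1(3) + 6 = 9; 9(3) - 7 = 20; 20(3) - 60 = 0 → quotient x^2 + 9x + 20, remainder 0.
Solve the quadratic x^2 + 9x + 20 = 0: discriminant = 9^2 - 4(1)(20) = 81 - 80 = 1.
sqrt(1) = 1, so x = (-9 ± 1)/2: x = -4 or x = -5.

x = -5, x = -4, x = 3


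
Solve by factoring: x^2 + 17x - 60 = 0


We need two numbers that multiply to -60 and add to 17.
Those numbers are 20 and -3 (since 20 * (-3) = -60 and 20 + (-3) = 17).
So x^2 + 17x - 60 = (x + 20)(x - 3) = 0
Setting each factor to zero: x = -20 or x = 3

x = -20, x = 3


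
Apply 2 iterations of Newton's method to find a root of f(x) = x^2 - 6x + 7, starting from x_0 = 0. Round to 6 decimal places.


Newton's method: x_(n+1) = x_n - f(x_n)/f'(x_n)
f(x) = x^2 - 6x + 7
f'(x) = 2x - 6

Iteration 1:
  f(0.000000) = 7.000000
  f'(0.000000) = -6.000000
  x_1 = 0.000000 - (7.000000)/(-6.000000) = 1.166667

Iteration 2:
  f(1.166667) = 1.361111
  f'(1.166667) = -3.666667
  x_2 = 1.166667 - (1.361111)/(-3.666667) = 1.537879

x_2 = 1.537879


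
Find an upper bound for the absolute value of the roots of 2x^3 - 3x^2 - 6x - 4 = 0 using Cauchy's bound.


Cauchy's bound: all roots r satisfy |r| <= 1 + max(|a_i/a_n|) for i = 0,...,n-1
where a_n is the leading coefficient.

Coefficients: [2, -3, -6, -4]
Leading coefficient a_n = 2
Ratios |a_i/a_n|: 3/2, 3, 2
Maximum ratio: 3
Cauchy's bound: |r| <= 1 + 3 = 4

Upper bound = 4


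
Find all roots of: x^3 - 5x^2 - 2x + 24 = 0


Let p(x) = x^3 - 5x^2 - 2x + 24. By the rational root theorem (leading coefficient 1), any rational root is an integer divisor of 24: try ±1, ±2, ... in turn.
Test x = 1: value = 18 ≠ 0.
Test x = -1: value = 20 ≠ 0.
Test x = 2: value = 8 ≠ 0.
Test x = -2: value = 0 ✓, so (x + 2) is a factor.
Synthetic division by (x + 2): bring down 1; 1(-2) - 5 = -7; (-7)(-2) - 2 = 12; 12(-2) + 24 = 0 → quotient x^2 - 7x + 12, remainder 0.
Solve the quadratic x^2 - 7x + 12 = 0: discriminant = (-7)^2 - 4(1)(12) = 49 - 48 = 1.
sqrt(1) = 1, so x = (7 ± 1)/2: x = 4 or x = 3.
Collecting all roots found:

x = -2, x = 3, x = 4


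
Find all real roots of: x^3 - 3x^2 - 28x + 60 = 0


Let p(x) = x^3 - 3x^2 - 28x + 60. By the rational root theorem (leading coefficient 1), any rational root is an integer divisor of 60: try ±1, ±2, ... in turn.
Test x = 1: value = 30 ≠ 0.
Test x = -1: value = 84 ≠ 0.
Test x = 2: value = 0 ✓, so (x - 2) is a factor.
Synthetic division by (x - 2): bring down 1; 1(2) - 3 = -1; (-1)(2) - 28 = -30; (-30)(2) + 60 = 0 → quotient x^2 - x - 30, remainder 0.
Solve the quadratic x^2 - x - 30 = 0: discriminant = (-1)^2 - 4(1)(-30) = 1 + 120 = 121.
sqrt(121) = 11, so x = (1 ± 11)/2: x = 6 or x = -5.

x = -5, x = 2, x = 6


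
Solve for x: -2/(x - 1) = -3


Multiply both sides by (x - 1): -2 = -3(x - 1)
Distribute: -2 = -3x + 3
-3x = -2 - 3 = -5
x = 5/3

x = 5/3


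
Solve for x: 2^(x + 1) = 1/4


Express both sides with the same base.
1/4 = 2^(-2)
Since the bases match, equate exponents: x + 1 = -2
So x = -2 - (1) = -3

x = -3


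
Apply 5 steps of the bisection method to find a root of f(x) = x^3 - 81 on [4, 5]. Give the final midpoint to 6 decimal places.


f(x) = x^3 - 81
f(4) = -17 < 0
f(5) = 44 > 0

Step 1: midpoint = (4.000000 + 5.000000)/2 = 4.500000
  f(4.500000) = 10.125000
  f(mid) > 0, so root is in [4.000000, 4.500000]

Step 2: midpoint = (4.000000 + 4.500000)/2 = 4.250000
  f(4.250000) = -4.234375
  f(mid) < 0, so root is in [4.250000, 4.500000]

Step 3: midpoint = (4.250000 + 4.500000)/2 = 4.375000
  f(4.375000) = 2.740234
  f(mid) > 0, so root is in [4.250000, 4.375000]

Step 4: midpoint = (4.250000 + 4.375000)/2 = 4.312500
  f(4.312500) = -0.797607
  f(mid) < 0, so root is in [4.312500, 4.375000]

Step 5: midpoint = (4.312500 + 4.375000)/2 = 4.343750
  f(4.343750) = 0.958588
  f(mid) > 0, so root is in [4.312500, 4.343750]

midpoint = 4.343750


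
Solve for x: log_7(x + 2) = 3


Convert to exponential form: x + 2 = 7^3 = 343
x = 343 - 2 = 341
Check: log_7(341 + 2) = log_7(343) = log_7(343) = 3 ✓

x = 341


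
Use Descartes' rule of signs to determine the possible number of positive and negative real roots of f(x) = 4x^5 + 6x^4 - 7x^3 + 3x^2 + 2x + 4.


Descartes' rule of signs:

For positive roots, count sign changes in f(x) = 4x^5 + 6x^4 - 7x^3 + 3x^2 + 2x + 4:
Signs of coefficients: +, +, -, +, +, +
Number of sign changes: 2
Possible positive real roots: 2, 0

For negative roots, examine f(-x) = -4x^5 + 6x^4 + 7x^3 + 3x^2 - 2x + 4:
Signs of coefficients: -, +, +, +, -, +
Number of sign changes: 3
Possible negative real roots: 3, 1

Positive roots: 2 or 0; Negative roots: 3 or 1


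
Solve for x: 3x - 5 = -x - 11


Starting with: 3x - 5 = -x - 11
Move all x terms to left: (3 + 1)x = -11 + 5
Simplify: 4x = -6
Divide both sides by 4: x = -3/2

x = -3/2


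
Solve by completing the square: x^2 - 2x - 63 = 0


Start: x^2 - 2x - 63 = 0
Move constant: x^2 - 2x = 63
Half of -2 is -1, squared is 1
Add 1 to both sides: x^2 - 2x + 1 = 64
(x - 1)^2 = 64
x - 1 = ±8
x = 1 + 8 = 9 or x = 1 - 8 = -7

x = -7, x = 9


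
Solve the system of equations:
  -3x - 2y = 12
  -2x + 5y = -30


Using Cramer's rule:
Determinant D = (-3)(5) - (-2)(-2) = -15 - 4 = -19
Dx = (12)(5) - (-30)(-2) = 60 - 60 = 0
Dy = (-3)(-30) - (-2)(12) = 90 + 24 = 114
x = Dx/D = 0/-19 = 0
y = Dy/D = 114/-19 = -6

x = 0, y = -6


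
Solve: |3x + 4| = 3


An absolute value equation |expr| = 3 gives two cases:
Case 1: 3x + 4 = 3
  3x = -1, so x = -1/3
Case 2: 3x + 4 = -3
  3x = -7, so x = -7/3

x = -7/3, x = -1/3


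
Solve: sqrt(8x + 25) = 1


Square both sides: 8x + 25 = 1^2 = 1
8x = 1 - 25 = -24
x = -3
Check: sqrt(8*(-3) + 25) = sqrt(1) = 1 ✓

x = -3


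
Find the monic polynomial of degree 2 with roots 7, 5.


A monic polynomial with roots 7, 5 is:
p(x) = (x - 7)(x - 5)
After multiplying by (x - 7): x - 7
After multiplying by (x - 5): x^2 - 12x + 35

x^2 - 12x + 35


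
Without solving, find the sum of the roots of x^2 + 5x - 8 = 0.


By Vieta's formulas for ax^2 + bx + c = 0:
  Sum of roots = -b/a
  Product of roots = c/a

Here a = 1, b = 5, c = -8
Sum = -(5)/1 = -5
Product = -8/1 = -8

Sum = -5


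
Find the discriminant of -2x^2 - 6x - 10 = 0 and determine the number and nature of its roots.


For ax^2 + bx + c = 0, discriminant D = b^2 - 4ac
Here a = -2, b = -6, c = -10
D = (-6)^2 - 4(-2)(-10) = 36 - 80 = -44

D = -44 < 0
The equation has no real roots (2 complex conjugate roots).

Discriminant = -44, no real roots (2 complex conjugate roots)


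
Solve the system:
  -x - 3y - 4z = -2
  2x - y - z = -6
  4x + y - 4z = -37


Using Cramer's rule. Expand each determinant along the first row.
D  = (-1)*[(-1)*(-4) - (-1)*1] - (-3)*[2*(-4) - (-1)*4] + (-4)*[2*1 - (-1)*4]
  = (-1)*(5) - (-3)*(-4) + (-4)*(6) = -41
Dx = (-2)*[(-1)*(-4) - (-1)*1] - (-3)*[(-6)*(-4) - (-1)*(-37)] + (-4)*[(-6)*1 - (-1)*(-37)]
  = (-2)*(5) - (-3)*(-13) + (-4)*(-43) = 123
Dy = (-1)*[(-6)*(-4) - (-1)*(-37)] - (-2)*[2*(-4) - (-1)*4] + (-4)*[2*(-37) - (-6)*4]
  = (-1)*(-13) - (-2)*(-4) + (-4)*(-50) = 205
Dz = (-1)*[(-1)*(-37) - (-6)*1] - (-3)*[2*(-37) - (-6)*4] + (-2)*[2*1 - (-1)*4]
  = (-1)*(43) - (-3)*(-50) + (-2)*(6) = -205
x = Dx/D = 123/-41 = -3, y = Dy/D = 205/-41 = -5, z = Dz/D = -205/-41 = 5
Check eq1: (-1)(-3) + (-3)(-5) + (-4)(5) = -2 = -2 ✓
Check eq2: (2)(-3) + (-1)(-5) + (-1)(5) = -6 = -6 ✓
Check eq3: (4)(-3) + (1)(-5) + (-4)(5) = -37 = -37 ✓

x = -3, y = -5, z = 5


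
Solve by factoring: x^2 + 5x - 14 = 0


We need two numbers that multiply to -14 and add to 5.
Those numbers are 7 and -2 (since 7 * (-2) = -14 and 7 + (-2) = 5).
So x^2 + 5x - 14 = (x + 7)(x - 2) = 0
Setting each factor to zero: x = -7 or x = 2

x = -7, x = 2


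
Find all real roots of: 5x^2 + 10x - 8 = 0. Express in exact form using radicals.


Using the quadratic formula: x = (-b ± sqrt(b^2 - 4ac)) / (2a)
Here a = 5, b = 10, c = -8
Discriminant = b^2 - 4ac = 10^2 - 4(5)(-8) = 100 + 160 = 260
Since discriminant = 260 > 0, there are two real roots.
x = (-10 ± 2*sqrt(65)) / 10
Simplifying: x = (-5 ± sqrt(65)) / 5
Numerically: x ≈ 0.6125 or x ≈ -2.6125

x = (-5 + sqrt(65)) / 5 or x = (-5 - sqrt(65)) / 5


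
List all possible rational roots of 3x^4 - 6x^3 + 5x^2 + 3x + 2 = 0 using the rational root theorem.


Rational root theorem: possible roots are ±p/q where:
  p divides the constant term (2): p ∈ {1, 2}
  q divides the leading coefficient (3): q ∈ {1, 3}

All possible rational roots: -2, -1, -2/3, -1/3, 1/3, 2/3, 1, 2

-2, -1, -2/3, -1/3, 1/3, 2/3, 1, 2


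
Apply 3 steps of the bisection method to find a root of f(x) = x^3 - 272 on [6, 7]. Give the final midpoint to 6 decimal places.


f(x) = x^3 - 272
f(6) = -56 < 0
f(7) = 71 > 0

Step 1: midpoint = (6.000000 + 7.000000)/2 = 6.500000
  f(6.500000) = 2.625000
  f(mid) > 0, so root is in [6.000000, 6.500000]

Step 2: midpoint = (6.000000 + 6.500000)/2 = 6.250000
  f(6.250000) = -27.859375
  f(mid) < 0, so root is in [6.250000, 6.500000]

Step 3: midpoint = (6.250000 + 6.500000)/2 = 6.375000
  f(6.375000) = -12.916016
  f(mid) < 0, so root is in [6.375000, 6.500000]

midpoint = 6.375000


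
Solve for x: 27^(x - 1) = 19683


Express both sides with the same base.
19683 = 27^3
Since the bases match, equate exponents: x - 1 = 3
So x = 3 - (-1) = 4

x = 4


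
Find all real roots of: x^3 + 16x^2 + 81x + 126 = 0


Let p(x) = x^3 + 16x^2 + 81x + 126. By the rational root theorem (leading coefficient 1), any rational root is an integer divisor of 126: try ±1, ±2, ... in turn.
Test x = 1: value = 224 ≠ 0.
Test x = -1: value = 60 ≠ 0.
Test x = 2: value = 360 ≠ 0.
Test x = -2: value = 20 ≠ 0.
Test x = 3: value = 540 ≠ 0.
Test x = -3: value = 0 ✓, so (x + 3) is a factor.
Synthetic division by (x + 3): bring down 1; 1(-3) + 16 = 13; 13(-3) + 81 = 42; 42(-3) + 126 = 0 → quotient x^2 + 13x + 42, remainder 0.
Solve the quadratic x^2 + 13x + 42 = 0: discriminant = 13^2 - 4(1)(42) = 169 - 168 = 1.
sqrt(1) = 1, so x = (-13 ± 1)/2: x = -6 or x = -7.

x = -7, x = -6, x = -3


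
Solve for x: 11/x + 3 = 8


Subtract 3 from both sides: 11/x = 5
Multiply both sides by x: 11 = 5 * x
Divide by 5: x = 11/5

x = 11/5


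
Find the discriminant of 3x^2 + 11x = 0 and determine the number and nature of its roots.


For ax^2 + bx + c = 0, discriminant D = b^2 - 4ac
Here a = 3, b = 11, c = 0
D = (11)^2 - 4(3)(0) = 121 - 0 = 121

D = 121 > 0 and is a perfect square (sqrt = 11)
The equation has 2 distinct real rational roots.

Discriminant = 121, 2 distinct real rational roots


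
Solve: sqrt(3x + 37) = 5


Square both sides: 3x + 37 = 5^2 = 25
3x = 25 - 37 = -12
x = -4
Check: sqrt(3*(-4) + 37) = sqrt(25) = 5 ✓

x = -4


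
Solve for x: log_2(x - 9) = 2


Convert to exponential form: x - 9 = 2^2 = 4
x = 4 + 9 = 13
Check: log_2(13 - 9) = log_2(4) = log_2(4) = 2 ✓

x = 13


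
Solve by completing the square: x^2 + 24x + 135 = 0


Start: x^2 + 24x + 135 = 0
Move constant: x^2 + 24x = -135
Half of 24 is 12, squared is 144
Add 144 to both sides: x^2 + 24x + 144 = 9
(x + 12)^2 = 9
x + 12 = ±3
x = -12 + 3 = -9 or x = -12 - 3 = -15

x = -15, x = -9


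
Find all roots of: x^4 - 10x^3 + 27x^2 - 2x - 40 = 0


Let p(x) = x^4 - 10x^3 + 27x^2 - 2x - 40. By the rational root theorem (leading coefficient 1), any rational root is an integer divisor of 40: try ±1, ±2, ... in turn.
Test x = 1: value = -24 ≠ 0.
Test x = -1: value = 0 ✓, so (x + 1) is a factor.
Synthetic division by (x + 1): bring down 1; 1(-1) - 10 = -11; (-11)(-1) + 27 = 38; 38(-1) - 2 = -40; (-40)(-1) - 40 = 0 → quotient x^3 - 11x^2 + 38x - 40, remainder 0.
Continue with the quotient x^3 - 11x^2 + 38x - 40 (candidates must divide 40; re-test x = -1 first in case it repeats).
Test x = -1: value = -90 ≠ 0.
Test x = 2: value = 0 ✓, so (x - 2) is a factor.
Synthetic division by (x - 2): bring down 1; 1(2) - 11 = -9; (-9)(2) + 38 = 20; 20(2) - 40 = 0 → quotient x^2 - 9x + 20, remainder 0.
Solve the quadratic x^2 - 9x + 20 = 0: discriminant = (-9)^2 - 4(1)(20) = 81 - 80 = 1.
sqrt(1) = 1, so x = (9 ± 1)/2: x = 5 or x = 4.
Collecting all roots found:

x = -1, x = 2, x = 4, x = 5


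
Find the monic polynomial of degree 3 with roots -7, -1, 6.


A monic polynomial with roots -7, -1, 6 is:
p(x) = (x + 7)(x + 1)(x - 6)
After multiplying by (x + 7): x + 7
After multiplying by (x + 1): x^2 + 8x + 7
After multiplying by (x - 6): x^3 + 2x^2 - 41x - 42

x^3 + 2x^2 - 41x - 42


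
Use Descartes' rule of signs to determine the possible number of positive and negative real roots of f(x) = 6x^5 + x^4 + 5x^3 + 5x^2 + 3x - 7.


Descartes' rule of signs:

For positive roots, count sign changes in f(x) = 6x^5 + x^4 + 5x^3 + 5x^2 + 3x - 7:
Signs of coefficients: +, +, +, +, +, -
Number of sign changes: 1
Possible positive real roots: 1

For negative roots, examine f(-x) = -6x^5 + x^4 - 5x^3 + 5x^2 - 3x - 7:
Signs of coefficients: -, +, -, +, -, -
Number of sign changes: 4
Possible negative real roots: 4, 2, 0

Positive roots: 1; Negative roots: 4 or 2 or 0


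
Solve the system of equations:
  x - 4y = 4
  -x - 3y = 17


Using Cramer's rule:
Determinant D = (1)(-3) - (-1)(-4) = -3 - 4 = -7
Dx = (4)(-3) - (17)(-4) = -12 + 68 = 56
Dy = (1)(17) - (-1)(4) = 17 + 4 = 21
x = Dx/D = 56/-7 = -8
y = Dy/D = 21/-7 = -3

x = -8, y = -3


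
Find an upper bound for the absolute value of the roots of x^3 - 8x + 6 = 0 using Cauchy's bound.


Cauchy's bound: all roots r satisfy |r| <= 1 + max(|a_i/a_n|) for i = 0,...,n-1
where a_n is the leading coefficient.

Coefficients: [1, 0, -8, 6]
Leading coefficient a_n = 1
Ratios |a_i/a_n|: 0, 8, 6
Maximum ratio: 8
Cauchy's bound: |r| <= 1 + 8 = 9

Upper bound = 9


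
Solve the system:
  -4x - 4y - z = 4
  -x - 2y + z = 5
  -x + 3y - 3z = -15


Using Cramer's rule. Expand each determinant along the first row.
D  = (-4)*[(-2)*(-3) - 1*3] - (-4)*[(-1)*(-3) - 1*(-1)] + (-1)*[(-1)*3 - (-2)*(-1)]
  = (-4)*(3) - (-4)*(4) + (-1)*(-5) = 9
Dx = 4*[(-2)*(-3) - 1*3] - (-4)*[5*(-3) - 1*(-15)] + (-1)*[5*3 - (-2)*(-15)]
  = 4*(3) - (-4)*(0) + (-1)*(-15) = 27
Dy = (-4)*[5*(-3) - 1*(-15)] - 4*[(-1)*(-3) - 1*(-1)] + (-1)*[(-1)*(-15) - 5*(-1)]
  = (-4)*(0) - 4*(4) + (-1)*(20) = -36
Dz = (-4)*[(-2)*(-15) - 5*3] - (-4)*[(-1)*(-15) - 5*(-1)] + 4*[(-1)*3 - (-2)*(-1)]
  = (-4)*(15) - (-4)*(20) + 4*(-5) = 0
x = Dx/D = 27/9 = 3, y = Dy/D = -36/9 = -4, z = Dz/D = 0/9 = 0
Check eq1: (-4)(3) + (-4)(-4) + (-1)(0) = 4 = 4 ✓
Check eq2: (-1)(3) + (-2)(-4) + (1)(0) = 5 = 5 ✓
Check eq3: (-1)(3) + (3)(-4) + (-3)(0) = -15 = -15 ✓

x = 3, y = -4, z = 0


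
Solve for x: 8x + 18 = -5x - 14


Starting with: 8x + 18 = -5x - 14
Move all x terms to left: (8 + 5)x = -14 - 18
Simplify: 13x = -32
Divide both sides by 13: x = -32/13

x = -32/13


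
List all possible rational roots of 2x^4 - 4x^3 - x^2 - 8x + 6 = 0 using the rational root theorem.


Rational root theorem: possible roots are ±p/q where:
  p divides the constant term (6): p ∈ {1, 2, 3, 6}
  q divides the leading coefficient (2): q ∈ {1, 2}

All possible rational roots: -6, -3, -2, -3/2, -1, -1/2, 1/2, 1, 3/2, 2, 3, 6

-6, -3, -2, -3/2, -1, -1/2, 1/2, 1, 3/2, 2, 3, 6


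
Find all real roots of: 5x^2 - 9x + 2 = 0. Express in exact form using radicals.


Using the quadratic formula: x = (-b ± sqrt(b^2 - 4ac)) / (2a)
Here a = 5, b = -9, c = 2
Discriminant = b^2 - 4ac = (-9)^2 - 4(5)(2) = 81 - 40 = 41
Since discriminant = 41 > 0, there are two real roots.
x = (9 ± sqrt(41)) / 10
Numerically: x ≈ 1.5403 or x ≈ 0.2597

x = (9 + sqrt(41)) / 10 or x = (9 - sqrt(41)) / 10


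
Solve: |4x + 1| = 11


An absolute value equation |expr| = 11 gives two cases:
Case 1: 4x + 1 = 11
  4x = 10, so x = 5/2
Case 2: 4x + 1 = -11
  4x = -12, so x = -3

x = -3, x = 5/2


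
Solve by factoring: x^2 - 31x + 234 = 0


We need two numbers that multiply to 234 and add to -31.
Those numbers are -13 and -18 (since (-13) * (-18) = 234 and (-13) + (-18) = -31).
So x^2 - 31x + 234 = (x - 13)(x - 18) = 0
Setting each factor to zero: x = 13 or x = 18

x = 13, x = 18


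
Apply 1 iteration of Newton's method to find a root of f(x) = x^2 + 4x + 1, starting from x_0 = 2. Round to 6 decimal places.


Newton's method: x_(n+1) = x_n - f(x_n)/f'(x_n)
f(x) = x^2 + 4x + 1
f'(x) = 2x + 4

Iteration 1:
  f(2.000000) = 13.000000
  f'(2.000000) = 8.000000
  x_1 = 2.000000 - (13.000000)/(8.000000) = 0.375000

x_1 = 0.375000


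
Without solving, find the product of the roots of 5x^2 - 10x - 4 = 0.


By Vieta's formulas for ax^2 + bx + c = 0:
  Sum of roots = -b/a
  Product of roots = c/a

Here a = 5, b = -10, c = -4
Sum = -(-10)/5 = 2
Product = -4/5 = -4/5

Product = -4/5


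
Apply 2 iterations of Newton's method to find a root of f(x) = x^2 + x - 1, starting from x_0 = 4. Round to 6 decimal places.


Newton's method: x_(n+1) = x_n - f(x_n)/f'(x_n)
f(x) = x^2 + x - 1
f'(x) = 2x + 1

Iteration 1:
  f(4.000000) = 19.000000
  f'(4.000000) = 9.000000
  x_1 = 4.000000 - (19.000000)/(9.000000) = 1.888889

Iteration 2:
  f(1.888889) = 4.456790
  f'(1.888889) = 4.777778
  x_2 = 1.888889 - (4.456790)/(4.777778) = 0.956072

x_2 = 0.956072


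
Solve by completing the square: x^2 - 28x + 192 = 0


Start: x^2 - 28x + 192 = 0
Move constant: x^2 - 28x = -192
Half of -28 is -14, squared is 196
Add 196 to both sides: x^2 - 28x + 196 = 4
(x - 14)^2 = 4
x - 14 = ±2
x = 14 + 2 = 16 or x = 14 - 2 = 12

x = 12, x = 16


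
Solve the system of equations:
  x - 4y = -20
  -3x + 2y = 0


Using Cramer's rule:
Determinant D = (1)(2) - (-3)(-4) = 2 - 12 = -10
Dx = (-20)(2) - (0)(-4) = -40 - 0 = -40
Dy = (1)(0) - (-3)(-20) = 0 - 60 = -60
x = Dx/D = -40/-10 = 4
y = Dy/D = -60/-10 = 6

x = 4, y = 6


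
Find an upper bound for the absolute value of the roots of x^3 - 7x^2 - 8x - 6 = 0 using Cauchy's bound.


Cauchy's bound: all roots r satisfy |r| <= 1 + max(|a_i/a_n|) for i = 0,...,n-1
where a_n is the leading coefficient.

Coefficients: [1, -7, -8, -6]
Leading coefficient a_n = 1
Ratios |a_i/a_n|: 7, 8, 6
Maximum ratio: 8
Cauchy's bound: |r| <= 1 + 8 = 9

Upper bound = 9


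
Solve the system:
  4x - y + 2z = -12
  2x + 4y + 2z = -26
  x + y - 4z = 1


Using Cramer's rule. Expand each determinant along the first row.
D  = 4*[4*(-4) - 2*1] - (-1)*[2*(-4) - 2*1] + 2*[2*1 - 4*1]
  = 4*(-18) - (-1)*(-10) + 2*(-2) = -86
Dx = (-12)*[4*(-4) - 2*1] - (-1)*[(-26)*(-4) - 2*1] + 2*[(-26)*1 - 4*1]
  = (-12)*(-18) - (-1)*(102) + 2*(-30) = 258
Dy = 4*[(-26)*(-4) - 2*1] - (-12)*[2*(-4) - 2*1] + 2*[2*1 - (-26)*1]
  = 4*(102) - (-12)*(-10) + 2*(28) = 344
Dz = 4*[4*1 - (-26)*1] - (-1)*[2*1 - (-26)*1] + (-12)*[2*1 - 4*1]
  = 4*(30) - (-1)*(28) + (-12)*(-2) = 172
x = Dx/D = 258/-86 = -3, y = Dy/D = 344/-86 = -4, z = Dz/D = 172/-86 = -2
Check eq1: (4)(-3) + (-1)(-4) + (2)(-2) = -12 = -12 ✓
Check eq2: (2)(-3) + (4)(-4) + (2)(-2) = -26 = -26 ✓
Check eq3: (1)(-3) + (1)(-4) + (-4)(-2) = 1 = 1 ✓

x = -3, y = -4, z = -2


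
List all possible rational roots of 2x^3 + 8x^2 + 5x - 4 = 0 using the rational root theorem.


Rational root theorem: possible roots are ±p/q where:
  p divides the constant term (-4): p ∈ {1, 2, 4}
  q divides the leading coefficient (2): q ∈ {1, 2}

All possible rational roots: -4, -2, -1, -1/2, 1/2, 1, 2, 4

-4, -2, -1, -1/2, 1/2, 1, 2, 4


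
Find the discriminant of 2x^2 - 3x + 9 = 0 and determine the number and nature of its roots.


For ax^2 + bx + c = 0, discriminant D = b^2 - 4ac
Here a = 2, b = -3, c = 9
D = (-3)^2 - 4(2)(9) = 9 - 72 = -63

D = -63 < 0
The equation has no real roots (2 complex conjugate roots).

Discriminant = -63, no real roots (2 complex conjugate roots)


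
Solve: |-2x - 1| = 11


An absolute value equation |expr| = 11 gives two cases:
Case 1: -2x - 1 = 11
  -2x = 12, so x = -6
Case 2: -2x - 1 = -11
  -2x = -10, so x = 5

x = -6, x = 5


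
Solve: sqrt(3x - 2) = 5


Square both sides: 3x - 2 = 5^2 = 25
3x = 25 + 2 = 27
x = 9
Check: sqrt(3*9 - 2) = sqrt(25) = 5 ✓

x = 9


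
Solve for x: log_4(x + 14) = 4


Convert to exponential form: x + 14 = 4^4 = 256
x = 256 - 14 = 242
Check: log_4(242 + 14) = log_4(256) = log_4(256) = 4 ✓

x = 242


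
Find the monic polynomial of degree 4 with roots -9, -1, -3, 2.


A monic polynomial with roots -9, -1, -3, 2 is:
p(x) = (x + 9)(x + 1)(x + 3)(x - 2)
After multiplying by (x + 9): x + 9
After multiplying by (x + 1): x^2 + 10x + 9
After multiplying by (x + 3): x^3 + 13x^2 + 39x + 27
After multiplying by (x - 2): x^4 + 11x^3 + 13x^2 - 51x - 54

x^4 + 11x^3 + 13x^2 - 51x - 54


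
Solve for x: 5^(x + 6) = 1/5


Express both sides with the same base.
1/5 = 5^(-1)
Since the bases match, equate exponents: x + 6 = -1
So x = -1 - (6) = -7

x = -7


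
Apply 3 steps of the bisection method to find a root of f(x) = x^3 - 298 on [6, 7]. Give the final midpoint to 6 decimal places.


f(x) = x^3 - 298
f(6) = -82 < 0
f(7) = 45 > 0

Step 1: midpoint = (6.000000 + 7.000000)/2 = 6.500000
  f(6.500000) = -23.375000
  f(mid) < 0, so root is in [6.500000, 7.000000]

Step 2: midpoint = (6.500000 + 7.000000)/2 = 6.750000
  f(6.750000) = 9.546875
  f(mid) > 0, so root is in [6.500000, 6.750000]

Step 3: midpoint = (6.500000 + 6.750000)/2 = 6.625000
  f(6.625000) = -7.224609
  f(mid) < 0, so root is in [6.625000, 6.750000]

midpoint = 6.625000


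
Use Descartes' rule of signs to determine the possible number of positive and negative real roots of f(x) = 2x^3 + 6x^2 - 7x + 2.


Descartes' rule of signs:

For positive roots, count sign changes in f(x) = 2x^3 + 6x^2 - 7x + 2:
Signs of coefficients: +, +, -, +
Number of sign changes: 2
Possible positive real roots: 2, 0

For negative roots, examine f(-x) = -2x^3 + 6x^2 + 7x + 2:
Signs of coefficients: -, +, +, +
Number of sign changes: 1
Possible negative real roots: 1

Positive roots: 2 or 0; Negative roots: 1


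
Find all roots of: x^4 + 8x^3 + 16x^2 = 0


The lowest-degree term is x^2, so x = 0 is a root with multiplicity 2. Factor out x^2:
  x^2 + 8x + 16 = 0
Solve the quadratic x^2 + 8x + 16 = 0: discriminant = 8^2 - 4(1)(16) = 64 - 64 = 0.
Discriminant = 0, so a double root: x = -8/2 = -4.
Collecting all roots found:

x = -4 (multiplicity 2), x = 0 (multiplicity 2)


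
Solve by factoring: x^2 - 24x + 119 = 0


We need two numbers that multiply to 119 and add to -24.
Those numbers are -7 and -17 (since (-7) * (-17) = 119 and (-7) + (-17) = -24).
So x^2 - 24x + 119 = (x - 7)(x - 17) = 0
Setting each factor to zero: x = 7 or x = 17

x = 7, x = 17


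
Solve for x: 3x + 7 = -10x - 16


Starting with: 3x + 7 = -10x - 16
Move all x terms to left: (3 + 10)x = -16 - 7
Simplify: 13x = -23
Divide both sides by 13: x = -23/13

x = -23/13


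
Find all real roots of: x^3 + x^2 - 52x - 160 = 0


Let p(x) = x^3 + x^2 - 52x - 160. By the rational root theorem (leading coefficient 1), any rational root is an integer divisor of 160: try ±1, ±2, ... in turn.
Test x = 1: value = -210 ≠ 0.
Test x = -1: value = -108 ≠ 0.
Test x = 2: value = -252 ≠ 0.
Test x = -2: value = -60 ≠ 0.
Test x = 4: value = -288 ≠ 0.
Test x = -4: value = 0 ✓, so (x + 4) is a factor.
Synthetic division by (x + 4): bring down 1; 1(-4) + 1 = -3; (-3)(-4) - 52 = -40; (-40)(-4) - 160 = 0 → quotient x^2 - 3x - 40, remainder 0.
Solve the quadratic x^2 - 3x - 40 = 0: discriminant = (-3)^2 - 4(1)(-40) = 9 + 160 = 169.
sqrt(169) = 13, so x = (3 ± 13)/2: x = 8 or x = -5.

x = -5, x = -4, x = 8


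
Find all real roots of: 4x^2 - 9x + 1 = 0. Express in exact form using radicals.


Using the quadratic formula: x = (-b ± sqrt(b^2 - 4ac)) / (2a)
Here a = 4, b = -9, c = 1
Discriminant = b^2 - 4ac = (-9)^2 - 4(4)(1) = 81 - 16 = 65
Since discriminant = 65 > 0, there are two real roots.
x = (9 ± sqrt(65)) / 8
Numerically: x ≈ 2.1328 or x ≈ 0.1172

x = (9 + sqrt(65)) / 8 or x = (9 - sqrt(65)) / 8


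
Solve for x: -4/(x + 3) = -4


Multiply both sides by (x + 3): -4 = -4(x + 3)
Distribute: -4 = -4x - 12
-4x = -4 + 12 = 8
x = -2

x = -2


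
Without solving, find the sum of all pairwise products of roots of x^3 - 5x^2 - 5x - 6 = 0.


By Vieta's formulas for x^3 + bx^2 + cx + d = 0:
  r1 + r2 + r3 = -b/a = 5
  r1*r2 + r1*r3 + r2*r3 = c/a = -5
  r1*r2*r3 = -d/a = 6


Sum of pairwise products = -5


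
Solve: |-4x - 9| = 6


An absolute value equation |expr| = 6 gives two cases:
Case 1: -4x - 9 = 6
  -4x = 15, so x = -15/4
Case 2: -4x - 9 = -6
  -4x = 3, so x = -3/4

x = -15/4, x = -3/4


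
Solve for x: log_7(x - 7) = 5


Convert to exponential form: x - 7 = 7^5 = 16807
x = 16807 + 7 = 16814
Check: log_7(16814 - 7) = log_7(16807) = log_7(16807) = 5 ✓

x = 16814


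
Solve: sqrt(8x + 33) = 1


Square both sides: 8x + 33 = 1^2 = 1
8x = 1 - 33 = -32
x = -4
Check: sqrt(8*(-4) + 33) = sqrt(1) = 1 ✓

x = -4


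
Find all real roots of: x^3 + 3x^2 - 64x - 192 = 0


Let p(x) = x^3 + 3x^2 - 64x - 192. By the rational root theorem (leading coefficient 1), any rational root is an integer divisor of 192: try ±1, ±2, ... in turn.
Test x = 1: value = -252 ≠ 0.
Test x = -1: value = -126 ≠ 0.
Test x = 2: value = -300 ≠ 0.
Test x = -2: value = -60 ≠ 0.
Test x = 3: value = -330 ≠ 0.
Test x = -3: value = 0 ✓, so (x + 3) is a factor.
Synthetic division by (x + 3): bring down 1; 1(-3) + 3 = 0; 0(-3) - 64 = -64; (-64)(-3) - 192 = 0 → quotient x^2 - 64, remainder 0.
Solve the quadratic x^2 - 64 = 0: discriminant = 0^2 - 4(1)(-64) = 0 + 256 = 256.
sqrt(256) = 16, so x = (0 ± 16)/2: x = 8 or x = -8.

x = -8, x = -3, x = 8


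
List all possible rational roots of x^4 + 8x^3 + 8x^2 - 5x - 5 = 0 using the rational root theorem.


Rational root theorem: possible roots are ±p/q where:
  p divides the constant term (-5): p ∈ {1, 5}
  q divides the leading coefficient (1): q ∈ {1}

All possible rational roots: -5, -1, 1, 5

-5, -1, 1, 5


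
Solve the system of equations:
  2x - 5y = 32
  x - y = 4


Using Cramer's rule:
Determinant D = (2)(-1) - (1)(-5) = -2 + 5 = 3
Dx = (32)(-1) - (4)(-5) = -32 + 20 = -12
Dy = (2)(4) - (1)(32) = 8 - 32 = -24
x = Dx/D = -12/3 = -4
y = Dy/D = -24/3 = -8

x = -4, y = -8


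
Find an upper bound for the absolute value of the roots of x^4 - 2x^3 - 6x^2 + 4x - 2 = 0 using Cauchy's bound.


Cauchy's bound: all roots r satisfy |r| <= 1 + max(|a_i/a_n|) for i = 0,...,n-1
where a_n is the leading coefficient.

Coefficients: [1, -2, -6, 4, -2]
Leading coefficient a_n = 1
Ratios |a_i/a_n|: 2, 6, 4, 2
Maximum ratio: 6
Cauchy's bound: |r| <= 1 + 6 = 7

Upper bound = 7


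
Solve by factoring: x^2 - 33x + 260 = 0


We need two numbers that multiply to 260 and add to -33.
Those numbers are -13 and -20 (since (-13) * (-20) = 260 and (-13) + (-20) = -33).
So x^2 - 33x + 260 = (x - 13)(x - 20) = 0
Setting each factor to zero: x = 13 or x = 20

x = 13, x = 20


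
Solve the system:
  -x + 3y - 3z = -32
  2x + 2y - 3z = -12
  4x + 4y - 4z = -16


Using Cramer's rule. Expand each determinant along the first row.
D  = (-1)*[2*(-4) - (-3)*4] - 3*[2*(-4) - (-3)*4] + (-3)*[2*4 - 2*4]
  = (-1)*(4) - 3*(4) + (-3)*(0) = -16
Dx = (-32)*[2*(-4) - (-3)*4] - 3*[(-12)*(-4) - (-3)*(-16)] + (-3)*[(-12)*4 - 2*(-16)]
  = (-32)*(4) - 3*(0) + (-3)*(-16) = -80
Dy = (-1)*[(-12)*(-4) - (-3)*(-16)] - (-32)*[2*(-4) - (-3)*4] + (-3)*[2*(-16) - (-12)*4]
  = (-1)*(0) - (-32)*(4) + (-3)*(16) = 80
Dz = (-1)*[2*(-16) - (-12)*4] - 3*[2*(-16) - (-12)*4] + (-32)*[2*4 - 2*4]
  = (-1)*(16) - 3*(16) + (-32)*(0) = -64
x = Dx/D = -80/-16 = 5, y = Dy/D = 80/-16 = -5, z = Dz/D = -64/-16 = 4
Check eq1: (-1)(5) + (3)(-5) + (-3)(4) = -32 = -32 ✓
Check eq2: (2)(5) + (2)(-5) + (-3)(4) = -12 = -12 ✓
Check eq3: (4)(5) + (4)(-5) + (-4)(4) = -16 = -16 ✓

x = 5, y = -5, z = 4


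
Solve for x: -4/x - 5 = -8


Subtract -5 from both sides: -4/x = -3
Multiply both sides by x: -4 = -3 * x
Divide by -3: x = 4/3

x = 4/3


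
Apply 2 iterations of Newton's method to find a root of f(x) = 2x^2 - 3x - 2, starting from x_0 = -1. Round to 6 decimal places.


Newton's method: x_(n+1) = x_n - f(x_n)/f'(x_n)
f(x) = 2x^2 - 3x - 2
f'(x) = 4x - 3

Iteration 1:
  f(-1.000000) = 3.000000
  f'(-1.000000) = -7.000000
  x_1 = -1.000000 - (3.000000)/(-7.000000) = -0.571429

Iteration 2:
  f(-0.571429) = 0.367347
  f'(-0.571429) = -5.285714
  x_2 = -0.571429 - (0.367347)/(-5.285714) = -0.501931

x_2 = -0.501931


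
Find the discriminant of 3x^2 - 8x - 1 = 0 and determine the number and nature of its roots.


For ax^2 + bx + c = 0, discriminant D = b^2 - 4ac
Here a = 3, b = -8, c = -1
D = (-8)^2 - 4(3)(-1) = 64 + 12 = 76

D = 76 > 0 but not a perfect square
The equation has 2 distinct real irrational roots.

Discriminant = 76, 2 distinct real irrational roots


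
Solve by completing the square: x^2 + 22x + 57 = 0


Start: x^2 + 22x + 57 = 0
Move constant: x^2 + 22x = -57
Half of 22 is 11, squared is 121
Add 121 to both sides: x^2 + 22x + 121 = 64
(x + 11)^2 = 64
x + 11 = ±8
x = -11 + 8 = -3 or x = -11 - 8 = -19

x = -19, x = -3


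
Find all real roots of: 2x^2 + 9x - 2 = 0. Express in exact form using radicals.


Using the quadratic formula: x = (-b ± sqrt(b^2 - 4ac)) / (2a)
Here a = 2, b = 9, c = -2
Discriminant = b^2 - 4ac = 9^2 - 4(2)(-2) = 81 + 16 = 97
Since discriminant = 97 > 0, there are two real roots.
x = (-9 ± sqrt(97)) / 4
Numerically: x ≈ 0.2122 or x ≈ -4.7122

x = (-9 + sqrt(97)) / 4 or x = (-9 - sqrt(97)) / 4


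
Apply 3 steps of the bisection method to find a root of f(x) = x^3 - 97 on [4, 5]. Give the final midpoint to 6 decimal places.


f(x) = x^3 - 97
f(4) = -33 < 0
f(5) = 28 > 0

Step 1: midpoint = (4.000000 + 5.000000)/2 = 4.500000
  f(4.500000) = -5.875000
  f(mid) < 0, so root is in [4.500000, 5.000000]

Step 2: midpoint = (4.500000 + 5.000000)/2 = 4.750000
  f(4.750000) = 10.171875
  f(mid) > 0, so root is in [4.500000, 4.750000]

Step 3: midpoint = (4.500000 + 4.750000)/2 = 4.625000
  f(4.625000) = 1.931641
  f(mid) > 0, so root is in [4.500000, 4.625000]

midpoint = 4.625000


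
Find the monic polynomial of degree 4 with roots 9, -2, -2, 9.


A monic polynomial with roots 9, -2, -2, 9 is:
p(x) = (x - 9)(x + 2)(x + 2)(x - 9)
After multiplying by (x - 9): x - 9
After multiplying by (x + 2): x^2 - 7x - 18
After multiplying by (x + 2): x^3 - 5x^2 - 32x - 36
After multiplying by (x - 9): x^4 - 14x^3 + 13x^2 + 252x + 324

x^4 - 14x^3 + 13x^2 + 252x + 324


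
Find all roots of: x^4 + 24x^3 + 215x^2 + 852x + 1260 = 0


Let p(x) = x^4 + 24x^3 + 215x^2 + 852x + 1260. By the rational root theorem (leading coefficient 1), any rational root is an integer divisor of 1260: try ±1, ±2, ... in turn.
Test x = 1: value = 2352 ≠ 0.
Test x = -1: value = 600 ≠ 0.
Test x = 2: value = 4032 ≠ 0.
Test x = -2: value = 240 ≠ 0.
Test x = 3: value = 6480 ≠ 0.
Test x = -3: value = 72 ≠ 0.
Test x = 4: value = 9900 ≠ 0.
Test x = -4: value = 12 ≠ 0.
Test x = 5: value = 14520 ≠ 0.
Test x = -5: value = 0 ✓, so (x + 5) is a factor.
Synthetic division by (x + 5): bring down 1; 1(-5) + 24 = 19; 19(-5) + 215 = 120; 120(-5) + 852 = 252; 252(-5) + 1260 = 0 → quotient x^3 + 19x^2 + 120x + 252, remainder 0.
Continue with the quotient x^3 + 19x^2 + 120x + 252 (candidates must divide 252).
Test x = 6: value = 1872 ≠ 0.
Test x = -6: value = 0 ✓, so (x + 6) is a factor.
Synthetic division by (x + 6): bring down 1; 1(-6) + 19 = 13; 13(-6) + 120 = 42; 42(-6) + 252 = 0 → quotient x^2 + 13x + 42, remainder 0.
Solve the quadratic x^2 + 13x + 42 = 0: discriminant = 13^2 - 4(1)(42) = 169 - 168 = 1.
sqrt(1) = 1, so x = (-13 ± 1)/2: x = -6 or x = -7.
Collecting all roots found:

x = -7, x = -6 (multiplicity 2), x = -5


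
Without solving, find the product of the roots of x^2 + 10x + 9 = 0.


By Vieta's formulas for ax^2 + bx + c = 0:
  Sum of roots = -b/a
  Product of roots = c/a

Here a = 1, b = 10, c = 9
Sum = -(10)/1 = -10
Product = 9/1 = 9

Product = 9


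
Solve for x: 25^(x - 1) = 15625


Express both sides with the same base.
15625 = 25^3
Since the bases match, equate exponents: x - 1 = 3
So x = 3 - (-1) = 4

x = 4


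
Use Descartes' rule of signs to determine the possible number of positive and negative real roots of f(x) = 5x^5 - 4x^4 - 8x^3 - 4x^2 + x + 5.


Descartes' rule of signs:

For positive roots, count sign changes in f(x) = 5x^5 - 4x^4 - 8x^3 - 4x^2 + x + 5:
Signs of coefficients: +, -, -, -, +, +
Number of sign changes: 2
Possible positive real roots: 2, 0

For negative roots, examine f(-x) = -5x^5 - 4x^4 + 8x^3 - 4x^2 - x + 5:
Signs of coefficients: -, -, +, -, -, +
Number of sign changes: 3
Possible negative real roots: 3, 1

Positive roots: 2 or 0; Negative roots: 3 or 1


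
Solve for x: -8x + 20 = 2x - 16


Starting with: -8x + 20 = 2x - 16
Move all x terms to left: (-8 - 2)x = -16 - 20
Simplify: -10x = -36
Divide both sides by -10: x = 18/5

x = 18/5


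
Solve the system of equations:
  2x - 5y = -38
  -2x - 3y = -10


Using Cramer's rule:
Determinant D = (2)(-3) - (-2)(-5) = -6 - 10 = -16
Dx = (-38)(-3) - (-10)(-5) = 114 - 50 = 64
Dy = (2)(-10) - (-2)(-38) = -20 - 76 = -96
x = Dx/D = 64/-16 = -4
y = Dy/D = -96/-16 = 6

x = -4, y = 6


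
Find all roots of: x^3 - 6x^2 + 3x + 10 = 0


Let p(x) = x^3 - 6x^2 + 3x + 10. By the rational root theorem (leading coefficient 1), any rational root is an integer divisor of 10: try ±1, ±2, ... in turn.
Test x = 1: value = 8 ≠ 0.
Test x = -1: value = 0 ✓, so (x + 1) is a factor.
Synthetic division by (x + 1): bring down 1; 1(-1) - 6 = -7; (-7)(-1) + 3 = 10; 10(-1) + 10 = 0 → quotient x^2 - 7x + 10, remainder 0.
Solve the quadratic x^2 - 7x + 10 = 0: discriminant = (-7)^2 - 4(1)(10) = 49 - 40 = 9.
sqrt(9) = 3, so x = (7 ± 3)/2: x = 5 or x = 2.
Collecting all roots found:

x = -1, x = 2, x = 5


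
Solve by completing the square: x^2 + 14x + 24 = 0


Start: x^2 + 14x + 24 = 0
Move constant: x^2 + 14x = -24
Half of 14 is 7, squared is 49
Add 49 to both sides: x^2 + 14x + 49 = 25
(x + 7)^2 = 25
x + 7 = ±5
x = -7 + 5 = -2 or x = -7 - 5 = -12

x = -12, x = -2


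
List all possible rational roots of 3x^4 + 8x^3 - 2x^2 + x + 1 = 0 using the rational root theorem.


Rational root theorem: possible roots are ±p/q where:
  p divides the constant term (1): p ∈ {1}
  q divides the leading coefficient (3): q ∈ {1, 3}

All possible rational roots: -1, -1/3, 1/3, 1

-1, -1/3, 1/3, 1


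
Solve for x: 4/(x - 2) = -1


Multiply both sides by (x - 2): 4 = -1(x - 2)
Distribute: 4 = -x + 2
-x = 4 - 2 = 2
x = -2

x = -2


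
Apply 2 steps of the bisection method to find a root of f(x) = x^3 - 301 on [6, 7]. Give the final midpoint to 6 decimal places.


f(x) = x^3 - 301
f(6) = -85 < 0
f(7) = 42 > 0

Step 1: midpoint = (6.000000 + 7.000000)/2 = 6.500000
  f(6.500000) = -26.375000
  f(mid) < 0, so root is in [6.500000, 7.000000]

Step 2: midpoint = (6.500000 + 7.000000)/2 = 6.750000
  f(6.750000) = 6.546875
  f(mid) > 0, so root is in [6.500000, 6.750000]

midpoint = 6.750000


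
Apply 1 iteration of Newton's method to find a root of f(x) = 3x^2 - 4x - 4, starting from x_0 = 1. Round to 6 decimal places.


Newton's method: x_(n+1) = x_n - f(x_n)/f'(x_n)
f(x) = 3x^2 - 4x - 4
f'(x) = 6x - 4

Iteration 1:
  f(1.000000) = -5.000000
  f'(1.000000) = 2.000000
  x_1 = 1.000000 - (-5.000000)/(2.000000) = 3.500000

x_1 = 3.500000


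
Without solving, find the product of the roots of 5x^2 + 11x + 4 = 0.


By Vieta's formulas for ax^2 + bx + c = 0:
  Sum of roots = -b/a
  Product of roots = c/a

Here a = 5, b = 11, c = 4
Sum = -(11)/5 = -11/5
Product = 4/5 = 4/5

Product = 4/5


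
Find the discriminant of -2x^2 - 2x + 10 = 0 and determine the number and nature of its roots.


For ax^2 + bx + c = 0, discriminant D = b^2 - 4ac
Here a = -2, b = -2, c = 10
D = (-2)^2 - 4(-2)(10) = 4 + 80 = 84

D = 84 > 0 but not a perfect square
The equation has 2 distinct real irrational roots.

Discriminant = 84, 2 distinct real irrational roots


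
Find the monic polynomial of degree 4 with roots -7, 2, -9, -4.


A monic polynomial with roots -7, 2, -9, -4 is:
p(x) = (x + 7)(x - 2)(x + 9)(x + 4)
After multiplying by (x + 7): x + 7
After multiplying by (x - 2): x^2 + 5x - 14
After multiplying by (x + 9): x^3 + 14x^2 + 31x - 126
After multiplying by (x + 4): x^4 + 18x^3 + 87x^2 - 2x - 504

x^4 + 18x^3 + 87x^2 - 2x - 504


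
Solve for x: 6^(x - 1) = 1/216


Express both sides with the same base.
1/216 = 6^(-3)
Since the bases match, equate exponents: x - 1 = -3
So x = -3 - (-1) = -2

x = -2


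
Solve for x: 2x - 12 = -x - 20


Starting with: 2x - 12 = -x - 20
Move all x terms to left: (2 + 1)x = -20 + 12
Simplify: 3x = -8
Divide both sides by 3: x = -8/3

x = -8/3


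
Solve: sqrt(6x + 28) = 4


Square both sides: 6x + 28 = 4^2 = 16
6x = 16 - 28 = -12
x = -2
Check: sqrt(6*(-2) + 28) = sqrt(16) = 4 ✓

x = -2


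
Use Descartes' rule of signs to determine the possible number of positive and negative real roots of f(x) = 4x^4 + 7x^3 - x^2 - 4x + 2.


Descartes' rule of signs:

For positive roots, count sign changes in f(x) = 4x^4 + 7x^3 - x^2 - 4x + 2:
Signs of coefficients: +, +, -, -, +
Number of sign changes: 2
Possible positive real roots: 2, 0

For negative roots, examine f(-x) = 4x^4 - 7x^3 - x^2 + 4x + 2:
Signs of coefficients: +, -, -, +, +
Number of sign changes: 2
Possible negative real roots: 2, 0

Positive roots: 2 or 0; Negative roots: 2 or 0


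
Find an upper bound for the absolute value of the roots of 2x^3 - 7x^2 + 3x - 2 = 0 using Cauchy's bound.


Cauchy's bound: all roots r satisfy |r| <= 1 + max(|a_i/a_n|) for i = 0,...,n-1
where a_n is the leading coefficient.

Coefficients: [2, -7, 3, -2]
Leading coefficient a_n = 2
Ratios |a_i/a_n|: 7/2, 3/2, 1
Maximum ratio: 7/2
Cauchy's bound: |r| <= 1 + 7/2 = 9/2

Upper bound = 9/2
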